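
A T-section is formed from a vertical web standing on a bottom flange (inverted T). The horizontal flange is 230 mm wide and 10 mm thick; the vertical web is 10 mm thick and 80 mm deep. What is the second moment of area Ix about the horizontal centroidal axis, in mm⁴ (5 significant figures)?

Ix ≈ 1.6478 × 10⁶ mm⁴

Treat the section as a set of non-overlapping primitives; coordinates are from the bounding-box lower-left.
Flange: 230 × 10, A = 2 300 mm², y = 5 mm, Ī = 19166.67 mm⁴.
Web: 10 × 80, A = 800 mm², y = 50 mm, Ī = 426666.7 mm⁴.
Centroid: ȳ = ΣA·y / ΣA = 16.6129 mm.
Transfer each piece to the horizontal centroidal axis using Ī + A·d² with d = y − 16.6129:
  flange: d = -11.6129 mm → contributes +329343.6 mm⁴
  web: d = 33.3871 mm → contributes +1 318 425 mm⁴
Total I = 1 647 769 mm⁴.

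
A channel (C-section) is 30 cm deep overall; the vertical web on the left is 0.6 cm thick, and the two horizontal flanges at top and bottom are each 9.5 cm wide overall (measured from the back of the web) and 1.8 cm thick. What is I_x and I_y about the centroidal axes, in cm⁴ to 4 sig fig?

I_x ≈ 7729 cm⁴, I_y ≈ 472.1 cm⁴

Split into non-overlapping primitives; take the origin at the lower-left of the bounding box.
Web: 0.6 × 30, A = 18 cm², y = 15 cm, Ī = 1 350 cm⁴.
Top flange (beyond web): 8.9 × 1.8, A = 16.02 cm², y = 29.1 cm, Ī = 4.3254 cm⁴.
Bottom flange (beyond web): 8.9 × 1.8, A = 16.02 cm², y = 0.9 cm, Ī = 4.3254 cm⁴.
By symmetry the centroid is at mid-height, ȳ = 15 cm.
Transfer each piece to the centroidal x-axis using Ī + A·d² with d = y − 15:
  web: d = 0 cm → contributes +1 350 cm⁴
  top flange (beyond web): d = 14.1 cm → contributes +3189.26 cm⁴
  bottom flange (beyond web): d = -14.1 cm → contributes +3189.26 cm⁴
Total I = 7728.52 cm⁴.
For the y-axis: x̄ = 3.34137 cm.
Repeating about the centroidal y-axis gives I_y = 472.068 cm⁴.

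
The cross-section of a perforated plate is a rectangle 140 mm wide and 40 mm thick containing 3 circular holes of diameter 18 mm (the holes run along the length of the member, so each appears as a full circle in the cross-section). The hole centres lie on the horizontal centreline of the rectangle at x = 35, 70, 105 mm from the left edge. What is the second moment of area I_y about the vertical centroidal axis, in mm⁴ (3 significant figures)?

I_y ≈ 8.51 × 10⁶ mm⁴

Decompose the section into non-overlapping parts with the origin at the bottom-left of its bounding rectangle.
Plate: 140 × 40, A = 5 600 mm², x = 70 mm, Ī = 9 146 667 mm⁴.
Hole 1 (subtracted): ⌀18, A = 254.47 mm², x = 35 mm, Ī = 5 153 mm⁴.
Hole 2 (subtracted): ⌀18, A = 254.47 mm², x = 70 mm, Ī = 5 153 mm⁴.
Hole 3 (subtracted): ⌀18, A = 254.47 mm², x = 105 mm, Ī = 5 153 mm⁴.
By symmetry the centroid is at mid-width, x̄ = 70 mm.
Transfer each piece to the vertical centroidal axis using Ī + A·d² with d = x − 70:
  plate: d = 0 mm → contributes +9 146 667 mm⁴
  hole 1: d = -35 mm → contributes −316 878 mm⁴
  hole 2: d = 0 mm → contributes −5 153 mm⁴
  hole 3: d = 35 mm → contributes −316 878 mm⁴
Total I = 8 507 759 mm⁴.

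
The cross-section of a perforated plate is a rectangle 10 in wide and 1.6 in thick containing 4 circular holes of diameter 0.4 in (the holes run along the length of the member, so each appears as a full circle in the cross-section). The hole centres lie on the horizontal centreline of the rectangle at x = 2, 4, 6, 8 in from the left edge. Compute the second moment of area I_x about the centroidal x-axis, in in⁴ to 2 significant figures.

I_x ≈ 3.4 in⁴

Treat the section as a set of non-overlapping primitives; coordinates are from the bounding-box lower-left.
Plate: 10 × 1.6, A = 16 in², y = 0.8 in, Ī = 3.413 in⁴.
Hole 1 (subtracted): ⌀0.4, A = 0.1257 in², y = 0.8 in, Ī = 0.001257 in⁴.
Hole 2 (subtracted): ⌀0.4, A = 0.1257 in², y = 0.8 in, Ī = 0.001257 in⁴.
Hole 3 (subtracted): ⌀0.4, A = 0.1257 in², y = 0.8 in, Ī = 0.001257 in⁴.
Hole 4 (subtracted): ⌀0.4, A = 0.1257 in², y = 0.8 in, Ī = 0.001257 in⁴.
By symmetry the centroid is at mid-height, ȳ = 0.8 in.
All pieces are centred on the centroidal x-axis, so I = ΣĪ (holes subtracted) = 3.408 in⁴.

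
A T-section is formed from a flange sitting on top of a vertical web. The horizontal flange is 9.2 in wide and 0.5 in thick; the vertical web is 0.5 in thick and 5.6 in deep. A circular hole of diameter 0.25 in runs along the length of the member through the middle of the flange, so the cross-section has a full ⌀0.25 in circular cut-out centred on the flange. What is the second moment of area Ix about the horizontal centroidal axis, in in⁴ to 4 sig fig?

Ix ≈ 23.54 in⁴

Decompose the section into non-overlapping parts with the origin at the bottom-left of its bounding rectangle.
Flange: 9.2 × 0.5, A = 4.6 in², y = 5.85 in, Ī = 0.0958333 in⁴.
Web: 0.5 × 5.6, A = 2.8 in², y = 2.8 in, Ī = 7.31733 in⁴.
Hole (subtracted): ⌀0.25, A = 0.0490874 in², y = 5.85 in, Ī = 0.000191748 in⁴.
Centroid: ȳ = ΣA·y / ΣA = 4.68824 in.
Transfer each piece to the horizontal centroidal axis using Ī + A·d² with d = y − 4.68824:
  flange: d = 1.16176 in → contributes +6.3044 in⁴
  web: d = -1.88824 in → contributes +17.3006 in⁴
  hole: d = 1.16176 in → contributes −0.0664444 in⁴
Total I = 23.5385 in⁴.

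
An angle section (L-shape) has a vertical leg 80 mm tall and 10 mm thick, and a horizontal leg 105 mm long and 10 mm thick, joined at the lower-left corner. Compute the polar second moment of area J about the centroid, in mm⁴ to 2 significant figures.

J ≈ 2.9 × 10⁶ mm⁴

Split into non-overlapping primitives; take the origin at the lower-left of the bounding box.
Vertical leg: 10 × 80, A = 800 mm², y = 40 mm, Ī = 426 667 mm⁴.
Horizontal leg (remainder): 95 × 10, A = 950 mm², y = 5 mm, Ī = 7 917 mm⁴.
Centroid: ȳ = ΣA·y / ΣA = 21 mm.
Transfer each piece to the centroidal x-axis using Ī + A·d² with d = y − 21:
  vertical leg: d = 19 mm → contributes +715 467 mm⁴
  horizontal leg (remainder): d = -16 mm → contributes +251 117 mm⁴
Total I = 966 583 mm⁴.
For the y-axis: x̄ = 33.5 mm.
Repeating about the centroidal y-axis gives I_y = 1 918 146 mm⁴.
Polar second moment: J = I_x + I_y = 2 884 729 mm⁴.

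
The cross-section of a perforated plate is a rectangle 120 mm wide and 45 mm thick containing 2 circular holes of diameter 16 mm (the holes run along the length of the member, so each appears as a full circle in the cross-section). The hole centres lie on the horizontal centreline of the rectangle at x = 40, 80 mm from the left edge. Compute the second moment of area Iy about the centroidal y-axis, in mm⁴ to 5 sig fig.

Iy ≈ 6.3127 × 10⁶ mm⁴

Treat the section as a set of non-overlapping primitives; coordinates are from the bounding-box lower-left.
Plate: 120 × 45, A = 5 400 mm², x = 60 mm, Ī = 6 480 000 mm⁴.
Hole 1 (subtracted): ⌀16, A = 201.0619 mm², x = 40 mm, Ī = 3216.991 mm⁴.
Hole 2 (subtracted): ⌀16, A = 201.0619 mm², x = 80 mm, Ī = 3216.991 mm⁴.
By symmetry the centroid is at mid-width, x̄ = 60 mm.
Transfer each piece to the centroidal y-axis using Ī + A·d² with d = x − 60:
  plate: d = 0 mm → contributes +6 480 000 mm⁴
  hole 1: d = -20 mm → contributes −83641.76 mm⁴
  hole 2: d = 20 mm → contributes −83641.76 mm⁴
Total I = 6 312 716 mm⁴.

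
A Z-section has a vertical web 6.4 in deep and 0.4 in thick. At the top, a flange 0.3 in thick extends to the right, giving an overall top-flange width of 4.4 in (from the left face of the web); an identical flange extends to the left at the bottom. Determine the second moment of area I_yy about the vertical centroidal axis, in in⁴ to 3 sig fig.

I_yy ≈ 14.9 in⁴

Break the section into simple shapes (no overlaps), measuring from the bottom-left corner of the bounding box.
Web: 0.4 × 6.4, A = 2.56 in², x = 4.2 in, Ī = 0.034133 in⁴.
Top flange (beyond web): 4 × 0.3, A = 1.2 in², x = 6.4 in, Ī = 1.6 in⁴.
Bottom flange (beyond web): 4 × 0.3, A = 1.2 in², x = 2 in, Ī = 1.6 in⁴.
Centroid: x̄ = ΣA·x / ΣA = 4.2 in.
Transfer each piece to the vertical centroidal axis using Ī + A·d² with d = x − 4.2:
  web: d = 0 in → contributes +0.034133 in⁴
  top flange (beyond web): d = 2.2 in → contributes +7.408 in⁴
  bottom flange (beyond web): d = -2.2 in → contributes +7.408 in⁴
Total I = 14.85 in⁴.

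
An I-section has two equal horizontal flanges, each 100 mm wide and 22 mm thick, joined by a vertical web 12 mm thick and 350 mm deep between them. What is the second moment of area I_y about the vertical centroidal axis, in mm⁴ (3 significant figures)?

Decompose the section into non-overlapping parts with the origin at the bottom-left of its bounding rectangle.
Bottom flange: 100 × 22, A = 2 200 mm², x = 50 mm, Ī = 1 833 333 mm⁴.
Web: 12 × 350, A = 4 200 mm², x = 50 mm, Ī = 50 400 mm⁴.
Top flange: 100 × 22, A = 2 200 mm², x = 50 mm, Ī = 1 833 333 mm⁴.
By symmetry the centroid is at mid-width, x̄ = 50 mm.
All pieces are centred on the vertical centroidal axis, so I = ΣĪ = 3 717 067 mm⁴.

I_y ≈ 3.72 × 10⁶ mm⁴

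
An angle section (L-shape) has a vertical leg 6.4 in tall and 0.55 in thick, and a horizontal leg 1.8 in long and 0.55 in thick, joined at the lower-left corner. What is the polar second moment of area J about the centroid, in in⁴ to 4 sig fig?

Split into non-overlapping primitives; take the origin at the lower-left of the bounding box.
Vertical leg: 0.55 × 6.4, A = 3.52 in², y = 3.2 in, Ī = 12.0149 in⁴.
Horizontal leg (remainder): 1.25 × 0.55, A = 0.6875 in², y = 0.275 in, Ī = 0.0173307 in⁴.
Centroid: ȳ = ΣA·y / ΣA = 2.72206 in.
Transfer each piece to the centroidal x-axis using Ī + A·d² with d = y − 2.72206:
  vertical leg: d = 0.477941 in → contributes +12.819 in⁴
  horizontal leg (remainder): d = -2.44706 in → contributes +4.13415 in⁴
Total I = 16.9531 in⁴.
For the y-axis: x̄ = 0.422059 in.
Repeating about the centroidal y-axis gives I_y = 0.644134 in⁴.
Polar second moment: J = I_x + I_y = 17.5973 in⁴.

J ≈ 17.60 in⁴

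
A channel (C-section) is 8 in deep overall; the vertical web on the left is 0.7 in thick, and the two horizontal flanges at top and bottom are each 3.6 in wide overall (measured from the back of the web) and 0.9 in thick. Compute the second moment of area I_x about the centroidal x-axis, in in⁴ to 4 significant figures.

I_x ≈ 96.00 in⁴

Decompose the section into non-overlapping parts with the origin at the bottom-left of its bounding rectangle.
Web: 0.7 × 8, A = 5.6 in², y = 4 in, Ī = 29.8667 in⁴.
Top flange (beyond web): 2.9 × 0.9, A = 2.61 in², y = 7.55 in, Ī = 0.176175 in⁴.
Bottom flange (beyond web): 2.9 × 0.9, A = 2.61 in², y = 0.45 in, Ī = 0.176175 in⁴.
By symmetry the centroid is at mid-height, ȳ = 4 in.
Transfer each piece to the centroidal x-axis using Ī + A·d² with d = y − 4:
  web: d = 0 in → contributes +29.8667 in⁴
  top flange (beyond web): d = 3.55 in → contributes +33.0687 in⁴
  bottom flange (beyond web): d = -3.55 in → contributes +33.0687 in⁴
Total I = 96.0041 in⁴.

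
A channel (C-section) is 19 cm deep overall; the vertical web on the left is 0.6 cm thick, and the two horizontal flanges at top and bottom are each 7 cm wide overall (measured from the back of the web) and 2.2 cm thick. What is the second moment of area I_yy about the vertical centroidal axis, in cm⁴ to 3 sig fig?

I_yy ≈ 196 cm⁴

Treat the section as a set of non-overlapping primitives; coordinates are from the bounding-box lower-left.
Web: 0.6 × 19, A = 11.4 cm², x = 0.3 cm, Ī = 0.342 cm⁴.
Top flange (beyond web): 6.4 × 2.2, A = 14.08 cm², x = 3.8 cm, Ī = 48.06 cm⁴.
Bottom flange (beyond web): 6.4 × 2.2, A = 14.08 cm², x = 3.8 cm, Ī = 48.06 cm⁴.
Centroid: x̄ = ΣA·x / ΣA = 2.7914 cm.
Transfer each piece to the vertical centroidal axis using Ī + A·d² with d = x − 2.7914:
  web: d = -2.4914 cm → contributes +71.103 cm⁴
  top flange (beyond web): d = 1.0086 cm → contributes +62.383 cm⁴
  bottom flange (beyond web): d = 1.0086 cm → contributes +62.383 cm⁴
Total I = 195.87 cm⁴.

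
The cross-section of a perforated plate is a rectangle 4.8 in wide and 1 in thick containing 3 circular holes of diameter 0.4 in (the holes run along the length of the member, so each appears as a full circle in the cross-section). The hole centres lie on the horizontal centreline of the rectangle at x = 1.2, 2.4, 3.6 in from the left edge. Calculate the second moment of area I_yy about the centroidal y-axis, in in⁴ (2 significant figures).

Break the section into simple shapes (no overlaps), measuring from the bottom-left corner of the bounding box.
Plate: 4.8 × 1, A = 4.8 in², x = 2.4 in, Ī = 9.216 in⁴.
Hole 1 (subtracted): ⌀0.4, A = 0.1257 in², x = 1.2 in, Ī = 0.001257 in⁴.
Hole 2 (subtracted): ⌀0.4, A = 0.1257 in², x = 2.4 in, Ī = 0.001257 in⁴.
Hole 3 (subtracted): ⌀0.4, A = 0.1257 in², x = 3.6 in, Ī = 0.001257 in⁴.
By symmetry the centroid is at mid-width, x̄ = 2.4 in.
Transfer each piece to the centroidal y-axis using Ī + A·d² with d = x − 2.4:
  plate: d = 0 in → contributes +9.216 in⁴
  hole 1: d = -1.2 in → contributes −0.1822 in⁴
  hole 2: d = 0 in → contributes −0.001257 in⁴
  hole 3: d = 1.2 in → contributes −0.1822 in⁴
Total I = 8.85 in⁴.

I_yy ≈ 8.9 in⁴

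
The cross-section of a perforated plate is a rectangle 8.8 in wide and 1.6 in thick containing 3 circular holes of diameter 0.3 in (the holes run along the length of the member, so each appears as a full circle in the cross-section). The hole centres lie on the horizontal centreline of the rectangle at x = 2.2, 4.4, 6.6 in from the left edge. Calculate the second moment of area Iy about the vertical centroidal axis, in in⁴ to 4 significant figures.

Iy ≈ 90.18 in⁴

Decompose the section into non-overlapping parts with the origin at the bottom-left of its bounding rectangle.
Plate: 8.8 × 1.6, A = 14.08 in², x = 4.4 in, Ī = 90.8629 in⁴.
Hole 1 (subtracted): ⌀0.3, A = 0.0706858 in², x = 2.2 in, Ī = 0.000397608 in⁴.
Hole 2 (subtracted): ⌀0.3, A = 0.0706858 in², x = 4.4 in, Ī = 0.000397608 in⁴.
Hole 3 (subtracted): ⌀0.3, A = 0.0706858 in², x = 6.6 in, Ī = 0.000397608 in⁴.
By symmetry the centroid is at mid-width, x̄ = 4.4 in.
Transfer each piece to the vertical centroidal axis using Ī + A·d² with d = x − 4.4:
  plate: d = 0 in → contributes +90.8629 in⁴
  hole 1: d = -2.2 in → contributes −0.342517 in⁴
  hole 2: d = 0 in → contributes −0.000397608 in⁴
  hole 3: d = 2.2 in → contributes −0.342517 in⁴
Total I = 90.1775 in⁴.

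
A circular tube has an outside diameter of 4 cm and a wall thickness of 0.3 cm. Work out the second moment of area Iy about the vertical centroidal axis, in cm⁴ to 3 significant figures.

Decompose the section into non-overlapping parts with the origin at the bottom-left of its bounding rectangle.
Outer circle: ⌀4, A = 12.566 cm², x = 2 cm, Ī = 12.566 cm⁴.
Bore (subtracted): ⌀3.4, A = 9.0792 cm², x = 2 cm, Ī = 6.5597 cm⁴.
By symmetry the centroid is at mid-width, x̄ = 2 cm.
All pieces are centred on the vertical centroidal axis, so I = ΣĪ (holes subtracted) = 6.0066 cm⁴.

Iy ≈ 6.01 cm⁴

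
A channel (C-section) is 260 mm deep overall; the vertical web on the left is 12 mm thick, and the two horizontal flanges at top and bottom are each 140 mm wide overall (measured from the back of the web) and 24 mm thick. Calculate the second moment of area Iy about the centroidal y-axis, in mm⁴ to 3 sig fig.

Decompose the section into non-overlapping parts with the origin at the bottom-left of its bounding rectangle.
Web: 12 × 260, A = 3 120 mm², x = 6 mm, Ī = 37 440 mm⁴.
Top flange (beyond web): 128 × 24, A = 3 072 mm², x = 76 mm, Ī = 4 194 304 mm⁴.
Bottom flange (beyond web): 128 × 24, A = 3 072 mm², x = 76 mm, Ī = 4 194 304 mm⁴.
Centroid: x̄ = ΣA·x / ΣA = 52.425 mm.
Transfer each piece to the centroidal y-axis using Ī + A·d² with d = x − 52.425:
  web: d = -46.425 mm → contributes +6 761 878 mm⁴
  top flange (beyond web): d = 23.575 mm → contributes +5 901 681 mm⁴
  bottom flange (beyond web): d = 23.575 mm → contributes +5 901 681 mm⁴
Total I = 18 565 240 mm⁴.

Iy ≈ 1.86 × 10⁷ mm⁴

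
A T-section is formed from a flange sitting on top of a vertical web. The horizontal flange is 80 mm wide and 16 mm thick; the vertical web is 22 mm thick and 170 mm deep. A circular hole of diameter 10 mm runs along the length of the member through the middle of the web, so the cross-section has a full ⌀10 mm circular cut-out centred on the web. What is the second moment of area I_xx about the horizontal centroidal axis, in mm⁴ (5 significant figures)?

Break the section into simple shapes (no overlaps), measuring from the bottom-left corner of the bounding box.
Flange: 80 × 16, A = 1 280 mm², y = 178 mm, Ī = 27306.67 mm⁴.
Web: 22 × 170, A = 3 740 mm², y = 85 mm, Ī = 9 007 167 mm⁴.
Hole (subtracted): ⌀10, A = 78.53982 mm², y = 85 mm, Ī = 490.8739 mm⁴.
Centroid: ȳ = ΣA·y / ΣA = 109.09 mm.
Transfer each piece to the horizontal centroidal axis using Ī + A·d² with d = y − 109.09:
  flange: d = 68.90995 mm → contributes +6 105 491 mm⁴
  web: d = -24.09005 mm → contributes +11 177 602 mm⁴
  hole: d = -24.09005 mm → contributes −46069.91 mm⁴
Total I = 17 237 023 mm⁴.

I_xx ≈ 1.7237 × 10⁷ mm⁴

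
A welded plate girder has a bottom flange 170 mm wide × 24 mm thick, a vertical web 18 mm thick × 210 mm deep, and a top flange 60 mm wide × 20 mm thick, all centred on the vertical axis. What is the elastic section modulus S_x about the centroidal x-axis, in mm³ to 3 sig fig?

Break the section into simple shapes (no overlaps), measuring from the bottom-left corner of the bounding box.
Bottom plate: 170 × 24, A = 4 080 mm², y = 12 mm, Ī = 195 840 mm⁴.
Web plate: 18 × 210, A = 3 780 mm², y = 129 mm, Ī = 13 891 500 mm⁴.
Top plate: 60 × 20, A = 1 200 mm², y = 244 mm, Ī = 40 000 mm⁴.
Centroid: ȳ = ΣA·y / ΣA = 91.543 mm.
Transfer each piece to the centroidal x-axis using Ī + A·d² with d = y − 91.543:
  bottom plate: d = -79.543 mm → contributes +26 010 393 mm⁴
  web plate: d = 37.457 mm → contributes +19 194 928 mm⁴
  top plate: d = 152.46 mm → contributes +27 931 747 mm⁴
Total I = 73 137 068 mm⁴.
Extreme fibre distance c = 162.46 mm; S = I/c = 450 194 mm³.

S_x ≈ 4.50 × 10⁵ mm³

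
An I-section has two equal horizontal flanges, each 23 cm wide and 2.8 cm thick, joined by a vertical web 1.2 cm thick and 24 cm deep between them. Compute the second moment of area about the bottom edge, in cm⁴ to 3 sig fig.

Treat the section as a set of non-overlapping primitives; coordinates are from the bounding-box lower-left.
Bottom flange: 23 × 2.8, A = 64.4 cm², y = 1.4 cm, Ī = 42.075 cm⁴.
Web: 1.2 × 24, A = 28.8 cm², y = 14.8 cm, Ī = 1382.4 cm⁴.
Top flange: 23 × 2.8, A = 64.4 cm², y = 28.2 cm, Ī = 42.075 cm⁴.
Transfer each piece to the base of the section using Ī + A·d² with d = y − 0:
  bottom flange: d = 1.4 cm → contributes +168.3 cm⁴
  web: d = 14.8 cm → contributes +7690.8 cm⁴
  top flange: d = 28.2 cm → contributes +51 256 cm⁴
Total I = 59 115 cm⁴.

I_base ≈ 5.91 × 10⁴ cm⁴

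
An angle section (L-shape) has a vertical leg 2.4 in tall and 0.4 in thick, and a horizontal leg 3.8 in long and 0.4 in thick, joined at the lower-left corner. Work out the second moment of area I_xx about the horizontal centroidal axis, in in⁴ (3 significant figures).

Split into non-overlapping primitives; take the origin at the lower-left of the bounding box.
Vertical leg: 0.4 × 2.4, A = 0.96 in², y = 1.2 in, Ī = 0.4608 in⁴.
Horizontal leg (remainder): 3.4 × 0.4, A = 1.36 in², y = 0.2 in, Ī = 0.018133 in⁴.
Centroid: ȳ = ΣA·y / ΣA = 0.61379 in.
Transfer each piece to the horizontal centroidal axis using Ī + A·d² with d = y − 0.61379:
  vertical leg: d = 0.58621 in → contributes +0.79069 in⁴
  horizontal leg (remainder): d = -0.41379 in → contributes +0.251 in⁴
Total I = 1.0417 in⁴.

I_xx ≈ 1.04 in⁴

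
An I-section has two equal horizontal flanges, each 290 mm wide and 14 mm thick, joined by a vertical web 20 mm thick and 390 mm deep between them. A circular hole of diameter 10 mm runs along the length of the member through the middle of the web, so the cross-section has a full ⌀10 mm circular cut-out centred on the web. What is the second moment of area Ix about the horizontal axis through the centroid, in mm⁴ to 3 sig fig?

Treat the section as a set of non-overlapping primitives; coordinates are from the bounding-box lower-left.
Bottom flange: 290 × 14, A = 4 060 mm², y = 7 mm, Ī = 66 313 mm⁴.
Web: 20 × 390, A = 7 800 mm², y = 209 mm, Ī = 98 865 000 mm⁴.
Top flange: 290 × 14, A = 4 060 mm², y = 411 mm, Ī = 66 313 mm⁴.
Hole (subtracted): ⌀10, A = 78.54 mm², y = 209 mm, Ī = 490.87 mm⁴.
By symmetry the centroid is at mid-height, ȳ = 209 mm.
Transfer each piece to the horizontal axis through the centroid using Ī + A·d² with d = y − 209:
  bottom flange: d = -202 mm → contributes +165 730 553 mm⁴
  web: d = 0 mm → contributes +98 865 000 mm⁴
  top flange: d = 202 mm → contributes +165 730 553 mm⁴
  hole: d = 0 mm → contributes −490.87 mm⁴
Total I = 430 325 616 mm⁴.

Ix ≈ 4.30 × 10⁸ mm⁴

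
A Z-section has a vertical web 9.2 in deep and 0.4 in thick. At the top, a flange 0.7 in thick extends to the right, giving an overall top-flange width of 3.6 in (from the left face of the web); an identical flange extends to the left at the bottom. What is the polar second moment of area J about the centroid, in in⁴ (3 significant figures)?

J ≈ 125 in⁴

Split into non-overlapping primitives; take the origin at the lower-left of the bounding box.
Web: 0.4 × 9.2, A = 3.68 in², y = 4.6 in, Ī = 25.956 in⁴.
Top flange (beyond web): 3.2 × 0.7, A = 2.24 in², y = 8.85 in, Ī = 0.091467 in⁴.
Bottom flange (beyond web): 3.2 × 0.7, A = 2.24 in², y = 0.35 in, Ī = 0.091467 in⁴.
Centroid: ȳ = ΣA·y / ΣA = 4.6 in.
Transfer each piece to the centroidal x-axis using Ī + A·d² with d = y − 4.6:
  web: d = 0 in → contributes +25.956 in⁴
  top flange (beyond web): d = 4.25 in → contributes +40.551 in⁴
  bottom flange (beyond web): d = -4.25 in → contributes +40.551 in⁴
Total I = 107.06 in⁴.
For the y-axis: x̄ = 3.4 in.
Repeating about the centroidal y-axis gives I_y = 18.387 in⁴.
Polar second moment: J = I_x + I_y = 125.45 in⁴.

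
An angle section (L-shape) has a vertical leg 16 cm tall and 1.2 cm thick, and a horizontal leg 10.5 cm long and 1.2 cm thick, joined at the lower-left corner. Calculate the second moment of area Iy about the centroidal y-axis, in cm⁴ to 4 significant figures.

Iy ≈ 277.3 cm⁴

Decompose the section into non-overlapping parts with the origin at the bottom-left of its bounding rectangle.
Vertical leg: 1.2 × 16, A = 19.2 cm², x = 0.6 cm, Ī = 2.304 cm⁴.
Horizontal leg (remainder): 9.3 × 1.2, A = 11.16 cm², x = 5.85 cm, Ī = 80.4357 cm⁴.
Centroid: x̄ = ΣA·x / ΣA = 2.52984 cm.
Transfer each piece to the centroidal y-axis using Ī + A·d² with d = x − 2.52984:
  vertical leg: d = -1.92984 cm → contributes +73.8104 cm⁴
  horizontal leg (remainder): d = 3.32016 cm → contributes +203.457 cm⁴
Total I = 277.268 cm⁴.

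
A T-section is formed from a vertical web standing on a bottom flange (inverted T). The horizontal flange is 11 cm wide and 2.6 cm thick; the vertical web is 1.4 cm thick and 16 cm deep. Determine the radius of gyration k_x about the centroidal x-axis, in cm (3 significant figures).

k_x ≈ 5.57 cm

Break the section into simple shapes (no overlaps), measuring from the bottom-left corner of the bounding box.
Flange: 11 × 2.6, A = 28.6 cm², y = 1.3 cm, Ī = 16.111 cm⁴.
Web: 1.4 × 16, A = 22.4 cm², y = 10.6 cm, Ī = 477.87 cm⁴.
Centroid: ȳ = ΣA·y / ΣA = 5.3847 cm.
Transfer each piece to the centroidal x-axis using Ī + A·d² with d = y − 5.3847:
  flange: d = -4.0847 cm → contributes +493.3 cm⁴
  web: d = 5.2153 cm → contributes +1087.1 cm⁴
Total I = 1580.4 cm⁴.
Radius of gyration: k = √(I/A) = √(1580.4 / 51) = 5.5668 cm.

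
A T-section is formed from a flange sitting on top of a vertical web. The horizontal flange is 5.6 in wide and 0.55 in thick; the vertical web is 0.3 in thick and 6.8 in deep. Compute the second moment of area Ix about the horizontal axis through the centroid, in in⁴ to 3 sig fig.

Ix ≈ 24.5 in⁴

Break the section into simple shapes (no overlaps), measuring from the bottom-left corner of the bounding box.
Flange: 5.6 × 0.55, A = 3.08 in², y = 7.075 in, Ī = 0.077642 in⁴.
Web: 0.3 × 6.8, A = 2.04 in², y = 3.4 in, Ī = 7.8608 in⁴.
Centroid: ȳ = ΣA·y / ΣA = 5.6107 in.
Transfer each piece to the horizontal axis through the centroid using Ī + A·d² with d = y − 5.6107:
  flange: d = 1.4643 in → contributes +6.6813 in⁴
  web: d = -2.2107 in → contributes +17.831 in⁴
Total I = 24.512 in⁴.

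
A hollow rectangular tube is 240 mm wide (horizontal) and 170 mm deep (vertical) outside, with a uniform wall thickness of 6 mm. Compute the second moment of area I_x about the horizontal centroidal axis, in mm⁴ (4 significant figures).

I_x ≈ 2.332 × 10⁷ mm⁴

Break the section into simple shapes (no overlaps), measuring from the bottom-left corner of the bounding box.
Outer rectangle: 240 × 170, A = 40 800 mm², y = 85 mm, Ī = 98 260 000 mm⁴.
Inner void (subtracted): 228 × 158, A = 36 024 mm², y = 85 mm, Ī = 74 941 928 mm⁴.
By symmetry the centroid is at mid-height, ȳ = 85 mm.
All pieces are centred on the horizontal centroidal axis, so I = ΣĪ (holes subtracted) = 23 318 072 mm⁴.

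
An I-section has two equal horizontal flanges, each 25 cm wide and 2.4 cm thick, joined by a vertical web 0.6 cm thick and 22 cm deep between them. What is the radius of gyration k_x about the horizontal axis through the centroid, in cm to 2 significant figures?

Decompose the section into non-overlapping parts with the origin at the bottom-left of its bounding rectangle.
Bottom flange: 25 × 2.4, A = 60 cm², y = 1.2 cm, Ī = 28.8 cm⁴.
Web: 0.6 × 22, A = 13.2 cm², y = 13.4 cm, Ī = 532.4 cm⁴.
Top flange: 25 × 2.4, A = 60 cm², y = 25.6 cm, Ī = 28.8 cm⁴.
By symmetry the centroid is at mid-height, ȳ = 13.4 cm.
Transfer each piece to the horizontal axis through the centroid using Ī + A·d² with d = y − 13.4:
  bottom flange: d = -12.2 cm → contributes +8 959 cm⁴
  web: d = 0 cm → contributes +532.4 cm⁴
  top flange: d = 12.2 cm → contributes +8 959 cm⁴
Total I = 18 451 cm⁴.
Radius of gyration: k = √(I/A) = √(18 451 / 133.2) = 11.77 cm.

k_x ≈ 12 cm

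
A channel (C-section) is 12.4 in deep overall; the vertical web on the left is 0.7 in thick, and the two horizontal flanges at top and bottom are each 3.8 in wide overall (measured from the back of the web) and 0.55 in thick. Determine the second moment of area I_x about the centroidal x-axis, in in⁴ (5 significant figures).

Decompose the section into non-overlapping parts with the origin at the bottom-left of its bounding rectangle.
Web: 0.7 × 12.4, A = 8.68 in², y = 6.2 in, Ī = 111.2197 in⁴.
Top flange (beyond web): 3.1 × 0.55, A = 1.705 in², y = 12.125 in, Ī = 0.04298021 in⁴.
Bottom flange (beyond web): 3.1 × 0.55, A = 1.705 in², y = 0.275 in, Ī = 0.04298021 in⁴.
By symmetry the centroid is at mid-height, ȳ = 6.2 in.
Transfer each piece to the centroidal x-axis using Ī + A·d² with d = y − 6.2:
  web: d = 0 in → contributes +111.2197 in⁴
  top flange (beyond web): d = 5.925 in → contributes +59.89807 in⁴
  bottom flange (beyond web): d = -5.925 in → contributes +59.89807 in⁴
Total I = 231.0159 in⁴.

I_x ≈ 231.02 in⁴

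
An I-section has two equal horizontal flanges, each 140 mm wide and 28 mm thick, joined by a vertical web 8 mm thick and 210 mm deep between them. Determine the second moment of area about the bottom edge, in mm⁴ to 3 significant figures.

Break the section into simple shapes (no overlaps), measuring from the bottom-left corner of the bounding box.
Bottom flange: 140 × 28, A = 3 920 mm², y = 14 mm, Ī = 256 107 mm⁴.
Web: 8 × 210, A = 1 680 mm², y = 133 mm, Ī = 6 174 000 mm⁴.
Top flange: 140 × 28, A = 3 920 mm², y = 252 mm, Ī = 256 107 mm⁴.
Transfer each piece to a horizontal axis along the bottom face using Ī + A·d² with d = y − 0:
  bottom flange: d = 14 mm → contributes +1 024 427 mm⁴
  web: d = 133 mm → contributes +35 891 520 mm⁴
  top flange: d = 252 mm → contributes +249 191 787 mm⁴
Total I = 286 107 733 mm⁴.

I_base ≈ 2.86 × 10⁸ mm⁴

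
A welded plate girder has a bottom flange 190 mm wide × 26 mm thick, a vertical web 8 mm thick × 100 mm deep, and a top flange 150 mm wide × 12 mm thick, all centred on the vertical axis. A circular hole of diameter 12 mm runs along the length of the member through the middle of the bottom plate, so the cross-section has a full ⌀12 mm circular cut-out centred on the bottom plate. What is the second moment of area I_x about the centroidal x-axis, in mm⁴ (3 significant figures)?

I_x ≈ 2.02 × 10⁷ mm⁴

Decompose the section into non-overlapping parts with the origin at the bottom-left of its bounding rectangle.
Bottom plate: 190 × 26, A = 4 940 mm², y = 13 mm, Ī = 278 287 mm⁴.
Web plate: 8 × 100, A = 800 mm², y = 76 mm, Ī = 666 667 mm⁴.
Top plate: 150 × 12, A = 1 800 mm², y = 132 mm, Ī = 21 600 mm⁴.
Hole (subtracted): ⌀12, A = 113.1 mm², y = 13 mm, Ī = 1017.9 mm⁴.
Centroid: ȳ = ΣA·y / ΣA = 48.627 mm.
Transfer each piece to the centroidal x-axis using Ī + A·d² with d = y − 48.627:
  bottom plate: d = -35.627 mm → contributes +6 548 628 mm⁴
  web plate: d = 27.373 mm → contributes +1 266 081 mm⁴
  top plate: d = 83.373 mm → contributes +12 533 433 mm⁴
  hole: d = -35.627 mm → contributes −144 572 mm⁴
Total I = 20 203 569 mm⁴.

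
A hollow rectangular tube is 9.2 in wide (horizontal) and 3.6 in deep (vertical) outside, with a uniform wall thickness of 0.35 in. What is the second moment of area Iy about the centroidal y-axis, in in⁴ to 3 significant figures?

Split into non-overlapping primitives; take the origin at the lower-left of the bounding box.
Outer rectangle: 9.2 × 3.6, A = 33.12 in², x = 4.6 in, Ī = 233.61 in⁴.
Inner void (subtracted): 8.5 × 2.9, A = 24.65 in², x = 4.6 in, Ī = 148.41 in⁴.
By symmetry the centroid is at mid-width, x̄ = 4.6 in.
All pieces are centred on the centroidal y-axis, so I = ΣĪ (holes subtracted) = 85.193 in⁴.

Iy ≈ 85.2 in⁴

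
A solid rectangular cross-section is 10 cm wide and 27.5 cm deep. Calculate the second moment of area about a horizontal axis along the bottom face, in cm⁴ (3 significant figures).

The section: 10 × 27.5, A = 275 cm², y = 13.75 cm, Ī = 17 331 cm⁴.
Transfer it to the base of the section using Ī + A·d² with d = y − 0:
  the section: d = 13.75 cm → contributes +69 323 cm⁴
Total I = 69 323 cm⁴.

I_base ≈ 6.93 × 10⁴ cm⁴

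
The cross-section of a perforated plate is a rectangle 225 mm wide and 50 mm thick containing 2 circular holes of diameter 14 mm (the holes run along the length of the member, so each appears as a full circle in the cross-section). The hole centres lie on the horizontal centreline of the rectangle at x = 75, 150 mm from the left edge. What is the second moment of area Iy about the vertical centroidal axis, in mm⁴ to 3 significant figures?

Treat the section as a set of non-overlapping primitives; coordinates are from the bounding-box lower-left.
Plate: 225 × 50, A = 11 250 mm², x = 112.5 mm, Ī = 47 460 938 mm⁴.
Hole 1 (subtracted): ⌀14, A = 153.94 mm², x = 75 mm, Ī = 1885.7 mm⁴.
Hole 2 (subtracted): ⌀14, A = 153.94 mm², x = 150 mm, Ī = 1885.7 mm⁴.
By symmetry the centroid is at mid-width, x̄ = 112.5 mm.
Transfer each piece to the vertical centroidal axis using Ī + A·d² with d = x − 112.5:
  plate: d = 0 mm → contributes +47 460 938 mm⁴
  hole 1: d = -37.5 mm → contributes −218 361 mm⁴
  hole 2: d = 37.5 mm → contributes −218 361 mm⁴
Total I = 47 024 215 mm⁴.

Iy ≈ 4.70 × 10⁷ mm⁴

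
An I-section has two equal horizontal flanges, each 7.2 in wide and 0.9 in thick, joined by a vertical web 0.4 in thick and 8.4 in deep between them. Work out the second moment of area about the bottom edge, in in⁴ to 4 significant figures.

Break the section into simple shapes (no overlaps), measuring from the bottom-left corner of the bounding box.
Bottom flange: 7.2 × 0.9, A = 6.48 in², y = 0.45 in, Ī = 0.4374 in⁴.
Web: 0.4 × 8.4, A = 3.36 in², y = 5.1 in, Ī = 19.7568 in⁴.
Top flange: 7.2 × 0.9, A = 6.48 in², y = 9.75 in, Ī = 0.4374 in⁴.
Transfer each piece to the base of the section using Ī + A·d² with d = y − 0:
  bottom flange: d = 0.45 in → contributes +1.7496 in⁴
  web: d = 5.1 in → contributes +107.15 in⁴
  top flange: d = 9.75 in → contributes +616.442 in⁴
Total I = 725.342 in⁴.

I_base ≈ 725.3 in⁴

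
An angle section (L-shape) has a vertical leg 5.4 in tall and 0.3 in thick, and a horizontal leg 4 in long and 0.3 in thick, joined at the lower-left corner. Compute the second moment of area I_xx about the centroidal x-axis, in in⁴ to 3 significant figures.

Split into non-overlapping primitives; take the origin at the lower-left of the bounding box.
Vertical leg: 0.3 × 5.4, A = 1.62 in², y = 2.7 in, Ī = 3.9366 in⁴.
Horizontal leg (remainder): 3.7 × 0.3, A = 1.11 in², y = 0.15 in, Ī = 0.008325 in⁴.
Centroid: ȳ = ΣA·y / ΣA = 1.6632 in.
Transfer each piece to the centroidal x-axis using Ī + A·d² with d = y − 1.6632:
  vertical leg: d = 1.0368 in → contributes +5.6781 in⁴
  horizontal leg (remainder): d = -1.5132 in → contributes +2.5499 in⁴
Total I = 8.228 in⁴.

I_xx ≈ 8.23 in⁴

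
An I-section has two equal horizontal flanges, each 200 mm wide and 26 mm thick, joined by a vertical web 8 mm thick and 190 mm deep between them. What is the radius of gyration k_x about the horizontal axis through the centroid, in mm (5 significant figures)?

Decompose the section into non-overlapping parts with the origin at the bottom-left of its bounding rectangle.
Bottom flange: 200 × 26, A = 5 200 mm², y = 13 mm, Ī = 292933.3 mm⁴.
Web: 8 × 190, A = 1 520 mm², y = 121 mm, Ī = 4 572 667 mm⁴.
Top flange: 200 × 26, A = 5 200 mm², y = 229 mm, Ī = 292933.3 mm⁴.
By symmetry the centroid is at mid-height, ȳ = 121 mm.
Transfer each piece to the horizontal axis through the centroid using Ī + A·d² with d = y − 121:
  bottom flange: d = -108 mm → contributes +60 945 733 mm⁴
  web: d = 0 mm → contributes +4 572 667 mm⁴
  top flange: d = 108 mm → contributes +60 945 733 mm⁴
Total I = 126 464 133 mm⁴.
Radius of gyration: k = √(I/A) = √(126 464 133 / 11 920) = 103.002 mm.

k_x ≈ 103.00 mm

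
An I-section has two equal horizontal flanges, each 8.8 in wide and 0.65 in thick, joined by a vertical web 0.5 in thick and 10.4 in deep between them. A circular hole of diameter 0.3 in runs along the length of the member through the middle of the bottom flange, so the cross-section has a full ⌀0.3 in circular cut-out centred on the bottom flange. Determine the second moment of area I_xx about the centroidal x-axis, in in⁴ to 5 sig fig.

I_xx ≈ 394.32 in⁴

Treat the section as a set of non-overlapping primitives; coordinates are from the bounding-box lower-left.
Bottom flange: 8.8 × 0.65, A = 5.72 in², y = 0.325 in, Ī = 0.2013917 in⁴.
Web: 0.5 × 10.4, A = 5.2 in², y = 5.85 in, Ī = 46.86933 in⁴.
Top flange: 8.8 × 0.65, A = 5.72 in², y = 11.375 in, Ī = 0.2013917 in⁴.
Hole (subtracted): ⌀0.3, A = 0.07068583 in², y = 0.325 in, Ī = 0.0003976078 in⁴.
Centroid: ȳ = ΣA·y / ΣA = 5.87357 in.
Transfer each piece to the centroidal x-axis using Ī + A·d² with d = y − 5.87357:
  bottom flange: d = -5.54857 in → contributes +176.3009 in⁴
  web: d = -0.02357003 in → contributes +46.87222 in⁴
  top flange: d = 5.50143 in → contributes +173.3214 in⁴
  hole: d = -5.54857 in → contributes −2.176576 in⁴
Total I = 394.3179 in⁴.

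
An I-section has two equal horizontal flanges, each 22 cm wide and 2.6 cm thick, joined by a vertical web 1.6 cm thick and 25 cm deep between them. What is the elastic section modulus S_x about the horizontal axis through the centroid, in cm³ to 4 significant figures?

S_x ≈ 1585 cm³

Break the section into simple shapes (no overlaps), measuring from the bottom-left corner of the bounding box.
Bottom flange: 22 × 2.6, A = 57.2 cm², y = 1.3 cm, Ī = 32.2227 cm⁴.
Web: 1.6 × 25, A = 40 cm², y = 15.1 cm, Ī = 2083.33 cm⁴.
Top flange: 22 × 2.6, A = 57.2 cm², y = 28.9 cm, Ī = 32.2227 cm⁴.
By symmetry the centroid is at mid-height, ȳ = 15.1 cm.
Transfer each piece to the horizontal axis through the centroid using Ī + A·d² with d = y − 15.1:
  bottom flange: d = -13.8 cm → contributes +10925.4 cm⁴
  web: d = 0 cm → contributes +2083.33 cm⁴
  top flange: d = 13.8 cm → contributes +10925.4 cm⁴
Total I = 23934.1 cm⁴.
Extreme fibre distance c = 15.1 cm; S = I/c = 1585.04 cm³.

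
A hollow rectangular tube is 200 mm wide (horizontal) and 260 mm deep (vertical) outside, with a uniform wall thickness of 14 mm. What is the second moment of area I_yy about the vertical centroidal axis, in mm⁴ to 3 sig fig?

I_yy ≈ 7.50 × 10⁷ mm⁴

Treat the section as a set of non-overlapping primitives; coordinates are from the bounding-box lower-left.
Outer rectangle: 200 × 260, A = 52 000 mm², x = 100 mm, Ī = 173 333 333 mm⁴.
Inner void (subtracted): 172 × 232, A = 39 904 mm², x = 100 mm, Ī = 98 376 661 mm⁴.
By symmetry the centroid is at mid-width, x̄ = 100 mm.
All pieces are centred on the vertical centroidal axis, so I = ΣĪ (holes subtracted) = 74 956 672 mm⁴.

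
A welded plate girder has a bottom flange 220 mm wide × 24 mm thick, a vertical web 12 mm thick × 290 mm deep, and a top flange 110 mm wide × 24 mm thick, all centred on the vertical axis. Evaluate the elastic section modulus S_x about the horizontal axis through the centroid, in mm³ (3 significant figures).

Split into non-overlapping primitives; take the origin at the lower-left of the bounding box.
Bottom plate: 220 × 24, A = 5 280 mm², y = 12 mm, Ī = 253 440 mm⁴.
Web plate: 12 × 290, A = 3 480 mm², y = 169 mm, Ī = 24 389 000 mm⁴.
Top plate: 110 × 24, A = 2 640 mm², y = 326 mm, Ī = 126 720 mm⁴.
Centroid: ȳ = ΣA·y / ΣA = 132.64 mm.
Transfer each piece to the horizontal axis through the centroid using Ī + A·d² with d = y − 132.64:
  bottom plate: d = -120.64 mm → contributes +77 101 293 mm⁴
  web plate: d = 36.358 mm → contributes +28 989 200 mm⁴
  top plate: d = 193.36 mm → contributes +98 829 127 mm⁴
Total I = 204 919 620 mm⁴.
Extreme fibre distance c = 205.36 mm; S = I/c = 997 866 mm³.

S_x ≈ 9.98 × 10⁵ mm³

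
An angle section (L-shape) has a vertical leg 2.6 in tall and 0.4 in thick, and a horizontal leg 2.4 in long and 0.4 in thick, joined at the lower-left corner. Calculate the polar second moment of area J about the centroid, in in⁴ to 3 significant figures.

Split into non-overlapping primitives; take the origin at the lower-left of the bounding box.
Vertical leg: 0.4 × 2.6, A = 1.04 in², y = 1.3 in, Ī = 0.58587 in⁴.
Horizontal leg (remainder): 2 × 0.4, A = 0.8 in², y = 0.2 in, Ī = 0.010667 in⁴.
Centroid: ȳ = ΣA·y / ΣA = 0.82174 in.
Transfer each piece to the centroidal x-axis using Ī + A·d² with d = y − 0.82174:
  vertical leg: d = 0.47826 in → contributes +0.82375 in⁴
  horizontal leg (remainder): d = -0.62174 in → contributes +0.31991 in⁴
Total I = 1.1437 in⁴.
For the y-axis: x̄ = 0.72174 in.
Repeating about the centroidal y-axis gives I_y = 0.93166 in⁴.
Polar second moment: J = I_x + I_y = 2.0753 in⁴.

J ≈ 2.08 in⁴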